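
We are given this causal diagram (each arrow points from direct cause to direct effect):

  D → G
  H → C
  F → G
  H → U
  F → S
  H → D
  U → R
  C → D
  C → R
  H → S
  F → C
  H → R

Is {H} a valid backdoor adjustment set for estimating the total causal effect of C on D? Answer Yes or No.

Backdoor paths from C to D (paths whose first edge points into C):
  P1: C <- F -> S <- H -> D
  P2: C <- F -> G <- D
  P3: C <- H -> S <- F -> G <- D
  P4: C <- H -> D
Condition 1 (no descendant of C in the set): holds — descendants of C are {D, G, R}; none are in {H}.
Condition 2 (every backdoor path blocked by {H}):
  P1: blocked at collider S (neither it nor any descendant is in the conditioning set).
  P2: blocked at collider G (neither it nor any descendant is in the conditioning set).
  P3: blocked at fork node H ∈ conditioning set.
  P4: blocked at fork node H ∈ conditioning set.
{H} satisfies the backdoor criterion.

Yes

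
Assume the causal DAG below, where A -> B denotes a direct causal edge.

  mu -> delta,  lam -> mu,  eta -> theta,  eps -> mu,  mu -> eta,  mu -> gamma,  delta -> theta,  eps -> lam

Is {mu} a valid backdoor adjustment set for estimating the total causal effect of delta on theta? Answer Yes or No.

Backdoor paths from delta to theta (paths whose first edge points into delta):
  P1: delta <- mu -> eta -> theta
Condition 1 (no descendant of delta in the set): holds — descendants of delta are {theta}; none are in {mu}.
Condition 2 (every backdoor path blocked by {mu}):
  P1: blocked at fork node mu ∈ conditioning set.
{mu} satisfies the backdoor criterion.

Yes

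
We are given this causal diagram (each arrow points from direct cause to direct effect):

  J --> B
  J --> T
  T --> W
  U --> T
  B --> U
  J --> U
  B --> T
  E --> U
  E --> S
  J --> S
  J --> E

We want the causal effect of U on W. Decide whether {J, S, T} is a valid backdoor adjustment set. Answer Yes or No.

No

Backdoor paths from U to W (paths whose first edge points into U):
  P1: U <- J -> B -> T -> W
  P2: U <- J -> T -> W
  P3: U <- B <- J -> T -> W
  P4: U <- B -> T -> W
  P5: U <- E <- J -> B -> T -> W
  P6: U <- E <- J -> T -> W
  P7: U <- E -> S <- J -> B -> T -> W
  P8: U <- E -> S <- J -> T -> W
Condition 1 (no descendant of U in the set): FAILS — T is a descendant of U.
Condition 2 (every backdoor path blocked by {J, S, T}):
  P1: blocked at fork node J ∈ conditioning set.
  P2: blocked at fork node J ∈ conditioning set.
  P3: blocked at fork node J ∈ conditioning set.
  P4: blocked at chain node T ∈ conditioning set.
  P5: blocked at fork node J ∈ conditioning set.
  P6: blocked at fork node J ∈ conditioning set.
  P7: blocked at fork node J ∈ conditioning set.
  P8: blocked at fork node J ∈ conditioning set.
{J, S, T} does not satisfy the backdoor criterion.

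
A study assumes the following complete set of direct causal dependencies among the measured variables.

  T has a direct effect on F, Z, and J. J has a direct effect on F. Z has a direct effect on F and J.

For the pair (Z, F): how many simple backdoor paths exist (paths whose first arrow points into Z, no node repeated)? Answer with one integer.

2

A backdoor path from Z to F is any simple undirected path whose first edge points into Z (i.e. leaves Z via a parent).
Parents of Z: {T}.
Enumerating:
  P1: Z <- T -> J -> F
  P2: Z <- T -> F
That exhausts the simple backdoor paths. Count: 2.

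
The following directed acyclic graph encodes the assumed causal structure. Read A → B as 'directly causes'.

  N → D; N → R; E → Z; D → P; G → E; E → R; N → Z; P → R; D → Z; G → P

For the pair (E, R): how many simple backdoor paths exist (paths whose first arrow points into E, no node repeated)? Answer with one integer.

3

A backdoor path from E to R is any simple undirected path whose first edge points into E (i.e. leaves E via a parent).
Parents of E: {G}.
Enumerating:
  P1: E <- G -> P <- D <- N -> R
  P2: E <- G -> P <- D -> Z <- N -> R
  P3: E <- G -> P -> R
That exhausts the simple backdoor paths. Count: 3.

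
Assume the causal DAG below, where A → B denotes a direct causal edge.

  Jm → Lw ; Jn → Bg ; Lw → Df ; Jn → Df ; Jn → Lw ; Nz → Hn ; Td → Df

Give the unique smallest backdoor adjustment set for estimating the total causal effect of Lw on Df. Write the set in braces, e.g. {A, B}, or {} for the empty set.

{Jn}

Variables eligible for adjustment (non-descendants of Lw, excluding Lw and Df): {Bg, Hn, Jm, Jn, Nz, Td}.
Backdoor paths from Lw to Df:
  P1: Lw <- Jn -> Df
The empty set is not sufficient: P1 (Lw <- Jn -> Df) has no collider blocking it and no conditioned non-collider, so it is open.
Try {Jn}:
  P1: blocked at fork node Jn ∈ conditioning set.
{Jn} contains no descendant of Lw and blocks every backdoor path.
No other singleton works — e.g. {Td} leaves P1 open — so {Jn} is the unique smallest valid adjustment set.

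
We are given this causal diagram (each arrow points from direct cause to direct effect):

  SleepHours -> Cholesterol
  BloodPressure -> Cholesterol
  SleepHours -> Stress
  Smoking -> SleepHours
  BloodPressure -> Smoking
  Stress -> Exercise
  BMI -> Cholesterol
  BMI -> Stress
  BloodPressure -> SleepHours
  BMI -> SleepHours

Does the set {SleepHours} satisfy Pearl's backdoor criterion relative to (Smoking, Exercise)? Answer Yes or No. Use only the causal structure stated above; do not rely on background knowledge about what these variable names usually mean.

No

Backdoor paths from Smoking to Exercise (paths whose first edge points into Smoking):
  P1: Smoking <- BloodPressure -> SleepHours <- BMI -> Stress -> Exercise
  P2: Smoking <- BloodPressure -> SleepHours -> Cholesterol <- BMI -> Stress -> Exercise
  P3: Smoking <- BloodPressure -> SleepHours -> Stress -> Exercise
  P4: Smoking <- BloodPressure -> Cholesterol <- BMI -> SleepHours -> Stress -> Exercise
  P5: Smoking <- BloodPressure -> Cholesterol <- BMI -> Stress -> Exercise
  P6: Smoking <- BloodPressure -> Cholesterol <- SleepHours <- BMI -> Stress -> Exercise
  P7: Smoking <- BloodPressure -> Cholesterol <- SleepHours -> Stress -> Exercise
Condition 1 (no descendant of Smoking in the set): FAILS — SleepHours is a descendant of Smoking.
Condition 2 (every backdoor path blocked by {SleepHours}):
  P1: open — collider(s) SleepHours are conditioned on (or have a conditioned descendant) and no non-collider on the path is in the set.
  P2: blocked at chain node SleepHours ∈ conditioning set.
  P3: blocked at chain node SleepHours ∈ conditioning set.
  P4: blocked at collider Cholesterol (neither it nor any descendant is in the conditioning set).
  P5: blocked at collider Cholesterol (neither it nor any descendant is in the conditioning set).
  P6: blocked at collider Cholesterol (neither it nor any descendant is in the conditioning set).
  P7: blocked at collider Cholesterol (neither it nor any descendant is in the conditioning set).
{SleepHours} does not satisfy the backdoor criterion.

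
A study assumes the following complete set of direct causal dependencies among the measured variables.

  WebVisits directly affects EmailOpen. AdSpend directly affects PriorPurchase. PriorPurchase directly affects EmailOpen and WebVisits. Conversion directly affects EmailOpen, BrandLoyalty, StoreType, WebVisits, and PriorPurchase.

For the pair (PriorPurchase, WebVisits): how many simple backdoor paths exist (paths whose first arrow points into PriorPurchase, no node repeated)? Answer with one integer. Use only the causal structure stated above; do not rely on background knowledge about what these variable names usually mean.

A backdoor path from PriorPurchase to WebVisits is any simple undirected path whose first edge points into PriorPurchase (i.e. leaves PriorPurchase via a parent).
Parents of PriorPurchase: {AdSpend, Conversion}.
Enumerating:
  P1: PriorPurchase <- Conversion -> WebVisits
  P2: PriorPurchase <- Conversion -> EmailOpen <- WebVisits
That exhausts the simple backdoor paths. Count: 2.

2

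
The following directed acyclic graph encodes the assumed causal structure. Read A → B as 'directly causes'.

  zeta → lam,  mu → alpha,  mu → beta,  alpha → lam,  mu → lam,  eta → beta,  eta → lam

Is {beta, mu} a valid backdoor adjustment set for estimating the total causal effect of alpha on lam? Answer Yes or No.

Yes

Backdoor paths from alpha to lam (paths whose first edge points into alpha):
  P1: alpha <- mu -> beta <- eta -> lam
  P2: alpha <- mu -> lam
Condition 1 (no descendant of alpha in the set): holds — descendants of alpha are {lam}; none are in {beta, mu}.
Condition 2 (every backdoor path blocked by {beta, mu}):
  P1: blocked at fork node mu ∈ conditioning set.
  P2: blocked at fork node mu ∈ conditioning set.
{beta, mu} satisfies the backdoor criterion.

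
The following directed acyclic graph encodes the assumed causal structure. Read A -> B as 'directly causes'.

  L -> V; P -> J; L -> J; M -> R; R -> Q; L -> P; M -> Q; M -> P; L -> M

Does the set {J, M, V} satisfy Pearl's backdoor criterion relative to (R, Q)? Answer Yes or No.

Backdoor paths from R to Q (paths whose first edge points into R):
  P1: R <- M -> Q
Condition 1 (no descendant of R in the set): holds — descendants of R are {Q}; none are in {J, M, V}.
Condition 2 (every backdoor path blocked by {J, M, V}):
  P1: blocked at fork node M ∈ conditioning set.
{J, M, V} satisfies the backdoor criterion.

Yes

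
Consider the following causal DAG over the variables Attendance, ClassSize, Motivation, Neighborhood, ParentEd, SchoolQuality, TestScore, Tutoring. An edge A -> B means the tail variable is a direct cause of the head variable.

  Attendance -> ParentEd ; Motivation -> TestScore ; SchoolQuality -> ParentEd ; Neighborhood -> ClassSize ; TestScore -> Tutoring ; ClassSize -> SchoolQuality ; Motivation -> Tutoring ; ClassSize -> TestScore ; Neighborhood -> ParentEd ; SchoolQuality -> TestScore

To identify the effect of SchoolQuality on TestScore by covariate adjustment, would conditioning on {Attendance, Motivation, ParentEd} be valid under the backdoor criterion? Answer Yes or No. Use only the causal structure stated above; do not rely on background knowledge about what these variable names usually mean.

Backdoor paths from SchoolQuality to TestScore (paths whose first edge points into SchoolQuality):
  P1: SchoolQuality <- ClassSize -> TestScore
Condition 1 (no descendant of SchoolQuality in the set): FAILS — ParentEd is a descendant of SchoolQuality.
Condition 2 (every backdoor path blocked by {Attendance, Motivation, ParentEd}):
  P1: open — no interior node is in the conditioning set.
{Attendance, Motivation, ParentEd} does not satisfy the backdoor criterion.

No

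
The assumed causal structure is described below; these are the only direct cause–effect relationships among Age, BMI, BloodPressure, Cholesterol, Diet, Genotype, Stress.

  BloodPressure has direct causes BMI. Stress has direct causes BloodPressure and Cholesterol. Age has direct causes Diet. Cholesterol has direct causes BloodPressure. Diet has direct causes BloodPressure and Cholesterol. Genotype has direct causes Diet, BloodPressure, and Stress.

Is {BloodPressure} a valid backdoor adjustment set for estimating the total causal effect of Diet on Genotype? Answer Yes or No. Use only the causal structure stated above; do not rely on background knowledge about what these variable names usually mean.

No

Backdoor paths from Diet to Genotype (paths whose first edge points into Diet):
  P1: Diet <- BloodPressure -> Cholesterol -> Stress -> Genotype
  P2: Diet <- BloodPressure -> Stress -> Genotype
  P3: Diet <- BloodPressure -> Genotype
  P4: Diet <- Cholesterol <- BloodPressure -> Stress -> Genotype
  P5: Diet <- Cholesterol <- BloodPressure -> Genotype
  P6: Diet <- Cholesterol -> Stress <- BloodPressure -> Genotype
  P7: Diet <- Cholesterol -> Stress -> Genotype
Condition 1 (no descendant of Diet in the set): holds — descendants of Diet are {Age, Genotype}; none are in {BloodPressure}.
Condition 2 (every backdoor path blocked by {BloodPressure}):
  P1: blocked at fork node BloodPressure ∈ conditioning set.
  P2: blocked at fork node BloodPressure ∈ conditioning set.
  P3: blocked at fork node BloodPressure ∈ conditioning set.
  P4: blocked at fork node BloodPressure ∈ conditioning set.
  P5: blocked at fork node BloodPressure ∈ conditioning set.
  P6: blocked at collider Stress (neither it nor any descendant is in the conditioning set).
  P7: open — no interior node is in the conditioning set.
{BloodPressure} does not satisfy the backdoor criterion.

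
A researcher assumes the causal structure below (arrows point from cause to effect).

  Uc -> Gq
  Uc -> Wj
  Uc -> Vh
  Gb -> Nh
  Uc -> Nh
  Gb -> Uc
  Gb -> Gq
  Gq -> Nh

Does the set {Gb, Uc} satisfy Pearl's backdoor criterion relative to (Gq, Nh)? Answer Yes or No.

Yes

Backdoor paths from Gq to Nh (paths whose first edge points into Gq):
  P1: Gq <- Gb -> Uc -> Nh
  P2: Gq <- Gb -> Nh
  P3: Gq <- Uc <- Gb -> Nh
  P4: Gq <- Uc -> Nh
Condition 1 (no descendant of Gq in the set): holds — descendants of Gq are {Nh}; none are in {Gb, Uc}.
Condition 2 (every backdoor path blocked by {Gb, Uc}):
  P1: blocked at fork node Gb ∈ conditioning set.
  P2: blocked at fork node Gb ∈ conditioning set.
  P3: blocked at chain node Uc ∈ conditioning set.
  P4: blocked at fork node Uc ∈ conditioning set.
{Gb, Uc} satisfies the backdoor criterion.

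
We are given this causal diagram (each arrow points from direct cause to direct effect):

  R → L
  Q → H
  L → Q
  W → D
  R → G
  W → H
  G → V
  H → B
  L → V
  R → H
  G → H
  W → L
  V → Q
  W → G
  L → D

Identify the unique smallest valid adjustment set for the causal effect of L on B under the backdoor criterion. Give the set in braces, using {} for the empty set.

Variables eligible for adjustment (non-descendants of L, excluding L and B): {G, R, W}.
Backdoor paths from L to B:
  P1: L <- W -> G <- R -> H -> B
  P2: L <- W -> G -> V -> Q -> H -> B
  P3: L <- W -> G -> H -> B
  P4: L <- W -> H -> B
  P5: L <- R -> G <- W -> H -> B
  P6: L <- R -> G -> V -> Q -> H -> B
  P7: L <- R -> G -> H -> B
  P8: L <- R -> H -> B
The empty set is not sufficient: P2 (L <- W -> G -> V -> Q -> H -> B) has no collider blocking it and no conditioned non-collider, so it is open.
Try {R, W}:
  P1: blocked at fork node W ∈ conditioning set.
  P2: blocked at fork node W ∈ conditioning set.
  P3: blocked at fork node W ∈ conditioning set.
  P4: blocked at fork node W ∈ conditioning set.
  P5: blocked at fork node R ∈ conditioning set.
  P6: blocked at fork node R ∈ conditioning set.
  P7: blocked at fork node R ∈ conditioning set.
  P8: blocked at fork node R ∈ conditioning set.
{R, W} contains no descendant of L and blocks every backdoor path.
Every element of {R, W} is needed (dropping R leaves P6 open; dropping W leaves P2 open), so no proper subset is valid.
Among all size-2 subsets of the eligible variables, only {R, W} blocks every backdoor path, so it is the unique smallest valid adjustment set.

{R, W}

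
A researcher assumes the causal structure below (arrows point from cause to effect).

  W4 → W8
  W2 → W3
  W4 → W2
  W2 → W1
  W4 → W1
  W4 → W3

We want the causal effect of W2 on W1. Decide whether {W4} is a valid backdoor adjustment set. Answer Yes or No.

Yes

Backdoor paths from W2 to W1 (paths whose first edge points into W2):
  P1: W2 <- W4 -> W1
Condition 1 (no descendant of W2 in the set): holds — descendants of W2 are {W1, W3}; none are in {W4}.
Condition 2 (every backdoor path blocked by {W4}):
  P1: blocked at fork node W4 ∈ conditioning set.
{W4} satisfies the backdoor criterion.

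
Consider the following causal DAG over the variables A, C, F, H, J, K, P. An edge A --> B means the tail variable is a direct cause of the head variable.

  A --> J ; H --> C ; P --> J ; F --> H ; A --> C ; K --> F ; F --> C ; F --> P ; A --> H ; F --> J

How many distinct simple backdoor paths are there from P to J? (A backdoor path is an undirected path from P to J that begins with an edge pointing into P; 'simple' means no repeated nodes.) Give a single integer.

5

A backdoor path from P to J is any simple undirected path whose first edge points into P (i.e. leaves P via a parent).
Parents of P: {F}.
Enumerating:
  P1: P <- F -> H <- A -> J
  P2: P <- F -> H -> C <- A -> J
  P3: P <- F -> C <- A -> J
  P4: P <- F -> C <- H <- A -> J
  P5: P <- F -> J
That exhausts the simple backdoor paths. Count: 5.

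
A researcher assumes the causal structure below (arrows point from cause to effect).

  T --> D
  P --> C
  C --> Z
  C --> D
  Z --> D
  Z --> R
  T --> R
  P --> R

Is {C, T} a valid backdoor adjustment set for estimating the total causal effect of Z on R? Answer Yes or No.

Backdoor paths from Z to R (paths whose first edge points into Z):
  P1: Z <- C <- P -> R
  P2: Z <- C -> D <- T -> R
Condition 1 (no descendant of Z in the set): holds — descendants of Z are {D, R}; none are in {C, T}.
Condition 2 (every backdoor path blocked by {C, T}):
  P1: blocked at chain node C ∈ conditioning set.
  P2: blocked at fork node C ∈ conditioning set.
{C, T} satisfies the backdoor criterion.

Yes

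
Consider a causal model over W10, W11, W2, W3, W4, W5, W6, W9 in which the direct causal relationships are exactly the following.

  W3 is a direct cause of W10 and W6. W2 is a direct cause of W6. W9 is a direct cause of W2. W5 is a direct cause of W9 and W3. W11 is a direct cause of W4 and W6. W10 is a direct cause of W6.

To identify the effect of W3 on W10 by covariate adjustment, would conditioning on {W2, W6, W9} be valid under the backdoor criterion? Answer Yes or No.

No

Backdoor paths from W3 to W10 (paths whose first edge points into W3):
  P1: W3 <- W5 -> W9 -> W2 -> W6 <- W10
Condition 1 (no descendant of W3 in the set): FAILS — W6 is a descendant of W3.
Condition 2 (every backdoor path blocked by {W2, W6, W9}):
  P1: blocked at chain node W9 ∈ conditioning set.
{W2, W6, W9} does not satisfy the backdoor criterion.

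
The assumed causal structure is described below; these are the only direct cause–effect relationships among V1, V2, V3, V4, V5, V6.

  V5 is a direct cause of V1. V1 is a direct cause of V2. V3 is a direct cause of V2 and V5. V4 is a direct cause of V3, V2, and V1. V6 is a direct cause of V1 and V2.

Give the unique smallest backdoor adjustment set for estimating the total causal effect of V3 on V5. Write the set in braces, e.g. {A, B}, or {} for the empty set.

Variables eligible for adjustment (non-descendants of V3, excluding V3 and V5): {V4, V6}.
Backdoor paths from V3 to V5:
  P1: V3 <- V4 -> V1 <- V5
  P2: V3 <- V4 -> V2 <- V6 -> V1 <- V5
  P3: V3 <- V4 -> V2 <- V1 <- V5
Each backdoor path contains an unconditioned collider, so every path is already blocked with the empty conditioning set:
  P1: blocked at collider V1 (neither it nor any descendant is in the conditioning set).
  P2: blocked at collider V2 (neither it nor any descendant is in the conditioning set).
  P3: blocked at collider V2 (neither it nor any descendant is in the conditioning set).
The empty set is therefore the unique smallest valid set.

{}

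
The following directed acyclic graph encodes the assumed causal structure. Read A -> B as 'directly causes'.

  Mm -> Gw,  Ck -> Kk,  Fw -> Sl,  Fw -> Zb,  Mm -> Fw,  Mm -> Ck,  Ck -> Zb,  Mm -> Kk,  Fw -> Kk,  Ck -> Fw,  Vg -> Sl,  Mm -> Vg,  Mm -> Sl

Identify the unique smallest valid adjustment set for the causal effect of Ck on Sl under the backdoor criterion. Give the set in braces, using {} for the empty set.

{Mm}

Variables eligible for adjustment (non-descendants of Ck, excluding Ck and Sl): {Gw, Mm, Vg}.
Backdoor paths from Ck to Sl:
  P1: Ck <- Mm -> Vg -> Sl
  P2: Ck <- Mm -> Fw -> Sl
  P3: Ck <- Mm -> Sl
  P4: Ck <- Mm -> Kk <- Fw -> Sl
The empty set is not sufficient: P1 (Ck <- Mm -> Vg -> Sl) has no collider blocking it and no conditioned non-collider, so it is open.
Try {Mm}:
  P1: blocked at fork node Mm ∈ conditioning set.
  P2: blocked at fork node Mm ∈ conditioning set.
  P3: blocked at fork node Mm ∈ conditioning set.
  P4: blocked at fork node Mm ∈ conditioning set.
{Mm} contains no descendant of Ck and blocks every backdoor path.
No other singleton works — e.g. {Vg} leaves P2 open — so {Mm} is the unique smallest valid adjustment set.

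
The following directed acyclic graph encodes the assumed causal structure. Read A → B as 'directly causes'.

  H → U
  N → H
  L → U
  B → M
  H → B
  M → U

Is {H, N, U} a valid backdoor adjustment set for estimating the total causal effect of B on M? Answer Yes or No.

Backdoor paths from B to M (paths whose first edge points into B):
  P1: B <- H -> U <- M
Condition 1 (no descendant of B in the set): FAILS — U is a descendant of B.
Condition 2 (every backdoor path blocked by {H, N, U}):
  P1: blocked at fork node H ∈ conditioning set.
{H, N, U} does not satisfy the backdoor criterion.

No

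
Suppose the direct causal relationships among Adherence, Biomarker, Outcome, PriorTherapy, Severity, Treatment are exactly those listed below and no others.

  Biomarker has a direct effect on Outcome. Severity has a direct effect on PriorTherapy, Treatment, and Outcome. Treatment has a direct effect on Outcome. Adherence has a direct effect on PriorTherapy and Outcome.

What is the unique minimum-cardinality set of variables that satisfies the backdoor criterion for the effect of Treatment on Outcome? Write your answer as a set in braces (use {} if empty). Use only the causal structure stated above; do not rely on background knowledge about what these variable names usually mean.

Variables eligible for adjustment (non-descendants of Treatment, excluding Treatment and Outcome): {Adherence, Biomarker, PriorTherapy, Severity}.
Backdoor paths from Treatment to Outcome:
  P1: Treatment <- Severity -> PriorTherapy <- Adherence -> Outcome
  P2: Treatment <- Severity -> Outcome
The empty set is not sufficient: P2 (Treatment <- Severity -> Outcome) has no collider blocking it and no conditioned non-collider, so it is open.
Try {Severity}:
  P1: blocked at fork node Severity ∈ conditioning set.
  P2: blocked at fork node Severity ∈ conditioning set.
{Severity} contains no descendant of Treatment and blocks every backdoor path.
No other singleton works — e.g. {Biomarker} leaves P2 open — so {Severity} is the unique smallest valid adjustment set.

{Severity}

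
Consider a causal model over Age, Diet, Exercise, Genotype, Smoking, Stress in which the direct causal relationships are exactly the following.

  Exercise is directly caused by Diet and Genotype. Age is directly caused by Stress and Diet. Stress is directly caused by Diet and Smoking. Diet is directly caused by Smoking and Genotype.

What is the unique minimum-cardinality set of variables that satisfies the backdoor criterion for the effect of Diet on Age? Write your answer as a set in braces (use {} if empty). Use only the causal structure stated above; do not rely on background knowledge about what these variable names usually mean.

{Smoking}

Variables eligible for adjustment (non-descendants of Diet, excluding Diet and Age): {Genotype, Smoking}.
Backdoor paths from Diet to Age:
  P1: Diet <- Smoking -> Stress -> Age
The empty set is not sufficient: P1 (Diet <- Smoking -> Stress -> Age) has no collider blocking it and no conditioned non-collider, so it is open.
Try {Smoking}:
  P1: blocked at fork node Smoking ∈ conditioning set.
{Smoking} contains no descendant of Diet and blocks every backdoor path.
No other singleton works — e.g. {Genotype} leaves P1 open — so {Smoking} is the unique smallest valid adjustment set.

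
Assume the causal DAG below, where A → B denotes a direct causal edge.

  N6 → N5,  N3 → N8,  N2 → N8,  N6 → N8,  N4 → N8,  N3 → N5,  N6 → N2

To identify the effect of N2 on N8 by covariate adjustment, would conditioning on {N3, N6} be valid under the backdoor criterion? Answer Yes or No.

Backdoor paths from N2 to N8 (paths whose first edge points into N2):
  P1: N2 <- N6 -> N5 <- N3 -> N8
  P2: N2 <- N6 -> N8
Condition 1 (no descendant of N2 in the set): holds — descendants of N2 are {N8}; none are in {N3, N6}.
Condition 2 (every backdoor path blocked by {N3, N6}):
  P1: blocked at fork node N6 ∈ conditioning set.
  P2: blocked at fork node N6 ∈ conditioning set.
{N3, N6} satisfies the backdoor criterion.

Yes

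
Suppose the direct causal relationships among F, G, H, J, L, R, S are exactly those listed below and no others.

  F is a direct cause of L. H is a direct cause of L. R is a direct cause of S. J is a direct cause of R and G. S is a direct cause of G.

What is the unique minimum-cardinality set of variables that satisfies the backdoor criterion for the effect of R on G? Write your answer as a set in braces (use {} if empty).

{J}

Variables eligible for adjustment (non-descendants of R, excluding R and G): {F, H, J, L}.
Backdoor paths from R to G:
  P1: R <- J -> G
The empty set is not sufficient: P1 (R <- J -> G) has no collider blocking it and no conditioned non-collider, so it is open.
Try {J}:
  P1: blocked at fork node J ∈ conditioning set.
{J} contains no descendant of R and blocks every backdoor path.
No other singleton works — e.g. {F} leaves P1 open — so {J} is the unique smallest valid adjustment set.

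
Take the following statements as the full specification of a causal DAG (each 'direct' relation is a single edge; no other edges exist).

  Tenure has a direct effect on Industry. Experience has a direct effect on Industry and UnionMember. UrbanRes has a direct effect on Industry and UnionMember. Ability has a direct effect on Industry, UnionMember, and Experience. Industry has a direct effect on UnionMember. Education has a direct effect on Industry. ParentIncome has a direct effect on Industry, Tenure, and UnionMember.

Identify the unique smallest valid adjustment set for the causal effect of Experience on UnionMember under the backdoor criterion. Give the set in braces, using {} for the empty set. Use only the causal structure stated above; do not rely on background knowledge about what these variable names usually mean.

Variables eligible for adjustment (non-descendants of Experience, excluding Experience and UnionMember): {Ability, Education, ParentIncome, Tenure, UrbanRes}.
Backdoor paths from Experience to UnionMember:
  P1: Experience <- Ability -> Industry <- ParentIncome -> UnionMember
  P2: Experience <- Ability -> Industry <- UrbanRes -> UnionMember
  P3: Experience <- Ability -> Industry <- Tenure <- ParentIncome -> UnionMember
  P4: Experience <- Ability -> Industry -> UnionMember
  P5: Experience <- Ability -> UnionMember
The empty set is not sufficient: P4 (Experience <- Ability -> Industry -> UnionMember) has no collider blocking it and no conditioned non-collider, so it is open.
Try {Ability}:
  P1: blocked at fork node Ability ∈ conditioning set.
  P2: blocked at fork node Ability ∈ conditioning set.
  P3: blocked at fork node Ability ∈ conditioning set.
  P4: blocked at fork node Ability ∈ conditioning set.
  P5: blocked at fork node Ability ∈ conditioning set.
{Ability} contains no descendant of Experience and blocks every backdoor path.
No other singleton works — e.g. {ParentIncome} leaves P4 open — so {Ability} is the unique smallest valid adjustment set.

{Ability}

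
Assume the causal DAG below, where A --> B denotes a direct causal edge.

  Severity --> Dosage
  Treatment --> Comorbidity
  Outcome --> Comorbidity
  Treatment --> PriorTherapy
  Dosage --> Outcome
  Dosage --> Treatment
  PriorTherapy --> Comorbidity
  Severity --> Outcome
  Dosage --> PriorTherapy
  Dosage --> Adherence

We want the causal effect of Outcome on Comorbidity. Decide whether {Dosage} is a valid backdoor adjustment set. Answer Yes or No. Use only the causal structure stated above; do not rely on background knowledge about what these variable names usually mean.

Yes

Backdoor paths from Outcome to Comorbidity (paths whose first edge points into Outcome):
  P1: Outcome <- Severity -> Dosage -> Treatment -> PriorTherapy -> Comorbidity
  P2: Outcome <- Severity -> Dosage -> Treatment -> Comorbidity
  P3: Outcome <- Severity -> Dosage -> PriorTherapy <- Treatment -> Comorbidity
  P4: Outcome <- Severity -> Dosage -> PriorTherapy -> Comorbidity
  P5: Outcome <- Dosage -> Treatment -> PriorTherapy -> Comorbidity
  P6: Outcome <- Dosage -> Treatment -> Comorbidity
  P7: Outcome <- Dosage -> PriorTherapy <- Treatment -> Comorbidity
  P8: Outcome <- Dosage -> PriorTherapy -> Comorbidity
Condition 1 (no descendant of Outcome in the set): holds — descendants of Outcome are {Comorbidity}; none are in {Dosage}.
Condition 2 (every backdoor path blocked by {Dosage}):
  P1: blocked at chain node Dosage ∈ conditioning set.
  P2: blocked at chain node Dosage ∈ conditioning set.
  P3: blocked at chain node Dosage ∈ conditioning set.
  P4: blocked at chain node Dosage ∈ conditioning set.
  P5: blocked at fork node Dosage ∈ conditioning set.
  P6: blocked at fork node Dosage ∈ conditioning set.
  P7: blocked at fork node Dosage ∈ conditioning set.
  P8: blocked at fork node Dosage ∈ conditioning set.
{Dosage} satisfies the backdoor criterion.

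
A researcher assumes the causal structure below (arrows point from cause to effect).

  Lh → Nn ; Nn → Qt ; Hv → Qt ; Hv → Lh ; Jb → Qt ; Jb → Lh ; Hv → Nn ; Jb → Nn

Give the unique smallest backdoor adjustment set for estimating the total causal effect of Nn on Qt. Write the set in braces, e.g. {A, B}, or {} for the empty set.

{Hv, Jb}

Variables eligible for adjustment (non-descendants of Nn, excluding Nn and Qt): {Hv, Jb, Lh}.
Backdoor paths from Nn to Qt:
  P1: Nn <- Jb -> Lh <- Hv -> Qt
  P2: Nn <- Jb -> Qt
  P3: Nn <- Hv -> Lh <- Jb -> Qt
  P4: Nn <- Hv -> Qt
  P5: Nn <- Lh <- Jb -> Qt
  P6: Nn <- Lh <- Hv -> Qt
The empty set is not sufficient: P2 (Nn <- Jb -> Qt) has no collider blocking it and no conditioned non-collider, so it is open.
Try {Hv, Jb}:
  P1: blocked at fork node Jb ∈ conditioning set.
  P2: blocked at fork node Jb ∈ conditioning set.
  P3: blocked at fork node Hv ∈ conditioning set.
  P4: blocked at fork node Hv ∈ conditioning set.
  P5: blocked at fork node Jb ∈ conditioning set.
  P6: blocked at fork node Hv ∈ conditioning set.
{Hv, Jb} contains no descendant of Nn and blocks every backdoor path.
Every element of {Hv, Jb} is needed (dropping Hv leaves P4 open; dropping Jb leaves P2 open), so no proper subset is valid.
Among all size-2 subsets of the eligible variables, only {Hv, Jb} blocks every backdoor path, so it is the unique smallest valid adjustment set.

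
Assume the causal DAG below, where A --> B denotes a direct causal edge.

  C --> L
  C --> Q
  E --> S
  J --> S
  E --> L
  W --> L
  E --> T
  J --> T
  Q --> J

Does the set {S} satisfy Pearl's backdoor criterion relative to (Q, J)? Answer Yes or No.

Backdoor paths from Q to J (paths whose first edge points into Q):
  P1: Q <- C -> L <- E -> S <- J
  P2: Q <- C -> L <- E -> T <- J
Condition 1 (no descendant of Q in the set): FAILS — S is a descendant of Q.
Condition 2 (every backdoor path blocked by {S}):
  P1: blocked at collider L (neither it nor any descendant is in the conditioning set).
  P2: blocked at collider L (neither it nor any descendant is in the conditioning set).
{S} does not satisfy the backdoor criterion.

No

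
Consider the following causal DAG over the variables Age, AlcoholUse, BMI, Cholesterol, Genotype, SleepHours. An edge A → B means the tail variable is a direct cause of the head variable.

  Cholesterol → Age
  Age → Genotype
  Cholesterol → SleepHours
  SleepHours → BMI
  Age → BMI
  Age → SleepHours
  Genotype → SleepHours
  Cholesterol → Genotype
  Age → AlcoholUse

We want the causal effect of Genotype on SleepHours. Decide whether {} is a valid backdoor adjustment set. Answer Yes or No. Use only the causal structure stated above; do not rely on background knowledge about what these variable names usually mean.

Backdoor paths from Genotype to SleepHours (paths whose first edge points into Genotype):
  P1: Genotype <- Cholesterol -> Age -> SleepHours
  P2: Genotype <- Cholesterol -> Age -> BMI <- SleepHours
  P3: Genotype <- Cholesterol -> SleepHours
  P4: Genotype <- Age <- Cholesterol -> SleepHours
  P5: Genotype <- Age -> SleepHours
  P6: Genotype <- Age -> BMI <- SleepHours
Condition 1 (no descendant of Genotype in the set): holds — descendants of Genotype are {BMI, SleepHours}; none are in {}.
Condition 2 (every backdoor path blocked by {}):
  P1: open — no interior node is in the conditioning set.
  P2: blocked at collider BMI (neither it nor any descendant is in the conditioning set).
  P3: open — no interior node is in the conditioning set.
  P4: open — no interior node is in the conditioning set.
  P5: open — no interior node is in the conditioning set.
  P6: blocked at collider BMI (neither it nor any descendant is in the conditioning set).
{} does not satisfy the backdoor criterion.

No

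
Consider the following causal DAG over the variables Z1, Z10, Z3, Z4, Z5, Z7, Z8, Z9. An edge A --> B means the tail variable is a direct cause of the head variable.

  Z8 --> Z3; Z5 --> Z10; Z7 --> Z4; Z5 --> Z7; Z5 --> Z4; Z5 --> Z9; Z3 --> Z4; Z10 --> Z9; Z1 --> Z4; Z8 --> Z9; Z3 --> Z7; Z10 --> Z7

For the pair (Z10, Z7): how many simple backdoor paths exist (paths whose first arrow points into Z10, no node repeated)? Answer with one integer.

A backdoor path from Z10 to Z7 is any simple undirected path whose first edge points into Z10 (i.e. leaves Z10 via a parent).
Parents of Z10: {Z5}.
Enumerating:
  P1: Z10 <- Z5 -> Z9 <- Z8 -> Z3 -> Z7
  P2: Z10 <- Z5 -> Z9 <- Z8 -> Z3 -> Z4 <- Z7
  P3: Z10 <- Z5 -> Z7
  P4: Z10 <- Z5 -> Z4 <- Z3 -> Z7
  P5: Z10 <- Z5 -> Z4 <- Z7
That exhausts the simple backdoor paths. Count: 5.

5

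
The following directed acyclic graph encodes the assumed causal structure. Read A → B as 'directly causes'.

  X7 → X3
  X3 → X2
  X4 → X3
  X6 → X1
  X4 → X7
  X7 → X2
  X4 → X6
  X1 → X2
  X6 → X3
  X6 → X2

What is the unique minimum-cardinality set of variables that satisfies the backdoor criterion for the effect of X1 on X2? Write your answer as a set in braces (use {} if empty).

{X6}

Variables eligible for adjustment (non-descendants of X1, excluding X1 and X2): {X3, X4, X6, X7}.
Backdoor paths from X1 to X2:
  P1: X1 <- X6 <- X4 -> X7 -> X3 -> X2
  P2: X1 <- X6 <- X4 -> X7 -> X2
  P3: X1 <- X6 <- X4 -> X3 <- X7 -> X2
  P4: X1 <- X6 <- X4 -> X3 -> X2
  P5: X1 <- X6 -> X3 <- X4 -> X7 -> X2
  P6: X1 <- X6 -> X3 <- X7 -> X2
  P7: X1 <- X6 -> X3 -> X2
  P8: X1 <- X6 -> X2
The empty set is not sufficient: P1 (X1 <- X6 <- X4 -> X7 -> X3 -> X2) has no collider blocking it and no conditioned non-collider, so it is open.
Try {X6}:
  P1: blocked at chain node X6 ∈ conditioning set.
  P2: blocked at chain node X6 ∈ conditioning set.
  P3: blocked at chain node X6 ∈ conditioning set.
  P4: blocked at chain node X6 ∈ conditioning set.
  P5: blocked at fork node X6 ∈ conditioning set.
  P6: blocked at fork node X6 ∈ conditioning set.
  P7: blocked at fork node X6 ∈ conditioning set.
  P8: blocked at fork node X6 ∈ conditioning set.
{X6} contains no descendant of X1 and blocks every backdoor path.
No other singleton works — e.g. {X4} leaves P7 open — so {X6} is the unique smallest valid adjustment set.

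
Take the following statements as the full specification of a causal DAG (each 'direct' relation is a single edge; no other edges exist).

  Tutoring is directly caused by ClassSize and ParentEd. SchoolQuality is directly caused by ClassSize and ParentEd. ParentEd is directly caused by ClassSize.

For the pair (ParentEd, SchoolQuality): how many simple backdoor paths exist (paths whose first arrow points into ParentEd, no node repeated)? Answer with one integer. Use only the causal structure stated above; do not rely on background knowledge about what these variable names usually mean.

A backdoor path from ParentEd to SchoolQuality is any simple undirected path whose first edge points into ParentEd (i.e. leaves ParentEd via a parent).
Parents of ParentEd: {ClassSize}.
Enumerating:
  P1: ParentEd <- ClassSize -> SchoolQuality
That exhausts the simple backdoor paths. Count: 1.

1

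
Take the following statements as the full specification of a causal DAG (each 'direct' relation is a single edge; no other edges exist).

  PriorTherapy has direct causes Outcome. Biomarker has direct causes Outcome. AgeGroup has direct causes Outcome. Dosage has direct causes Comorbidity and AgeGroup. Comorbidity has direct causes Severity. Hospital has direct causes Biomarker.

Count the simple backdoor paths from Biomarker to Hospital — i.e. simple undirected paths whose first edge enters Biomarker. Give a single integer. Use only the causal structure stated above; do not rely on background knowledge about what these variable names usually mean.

0

A backdoor path from Biomarker to Hospital is any simple undirected path whose first edge points into Biomarker (i.e. leaves Biomarker via a parent).
Parents of Biomarker: {Outcome}.
No simple path from any parent of Biomarker reaches Hospital without revisiting Biomarker, so there are no backdoor paths.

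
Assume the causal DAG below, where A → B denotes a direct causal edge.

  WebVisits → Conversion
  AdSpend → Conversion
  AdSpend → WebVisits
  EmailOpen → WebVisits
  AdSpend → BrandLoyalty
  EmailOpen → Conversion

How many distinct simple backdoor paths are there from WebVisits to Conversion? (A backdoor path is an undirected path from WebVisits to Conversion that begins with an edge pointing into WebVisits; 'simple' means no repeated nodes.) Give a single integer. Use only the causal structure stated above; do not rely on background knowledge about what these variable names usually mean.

A backdoor path from WebVisits to Conversion is any simple undirected path whose first edge points into WebVisits (i.e. leaves WebVisits via a parent).
Parents of WebVisits: {AdSpend, EmailOpen}.
Enumerating:
  P1: WebVisits <- AdSpend -> Conversion
  P2: WebVisits <- EmailOpen -> Conversion
That exhausts the simple backdoor paths. Count: 2.

2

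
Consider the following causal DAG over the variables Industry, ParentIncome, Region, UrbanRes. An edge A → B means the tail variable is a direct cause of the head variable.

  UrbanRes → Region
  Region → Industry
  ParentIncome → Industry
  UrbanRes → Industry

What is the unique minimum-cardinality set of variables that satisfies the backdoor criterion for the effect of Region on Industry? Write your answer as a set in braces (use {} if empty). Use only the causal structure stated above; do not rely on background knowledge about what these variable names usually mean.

Variables eligible for adjustment (non-descendants of Region, excluding Region and Industry): {ParentIncome, UrbanRes}.
Backdoor paths from Region to Industry:
  P1: Region <- UrbanRes -> Industry
The empty set is not sufficient: P1 (Region <- UrbanRes -> Industry) has no collider blocking it and no conditioned non-collider, so it is open.
Try {UrbanRes}:
  P1: blocked at fork node UrbanRes ∈ conditioning set.
{UrbanRes} contains no descendant of Region and blocks every backdoor path.
No other singleton works — e.g. {ParentIncome} leaves P1 open — so {UrbanRes} is the unique smallest valid adjustment set.

{UrbanRes}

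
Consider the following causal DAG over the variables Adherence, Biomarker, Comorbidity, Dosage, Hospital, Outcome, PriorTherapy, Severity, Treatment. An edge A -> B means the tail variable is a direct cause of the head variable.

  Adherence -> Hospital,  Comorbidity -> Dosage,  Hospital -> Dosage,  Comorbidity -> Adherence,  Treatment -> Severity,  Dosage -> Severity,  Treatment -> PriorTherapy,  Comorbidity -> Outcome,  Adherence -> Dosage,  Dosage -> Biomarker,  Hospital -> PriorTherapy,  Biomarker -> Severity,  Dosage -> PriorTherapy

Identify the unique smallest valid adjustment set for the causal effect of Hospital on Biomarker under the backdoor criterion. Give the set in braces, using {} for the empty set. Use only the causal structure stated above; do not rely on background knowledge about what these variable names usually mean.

Variables eligible for adjustment (non-descendants of Hospital, excluding Hospital and Biomarker): {Adherence, Comorbidity, Outcome, Treatment}.
Backdoor paths from Hospital to Biomarker:
  P1: Hospital <- Adherence <- Comorbidity -> Dosage -> Biomarker
  P2: Hospital <- Adherence <- Comorbidity -> Dosage -> Severity <- Biomarker
  P3: Hospital <- Adherence <- Comorbidity -> Dosage -> PriorTherapy <- Treatment -> Severity <- Biomarker
  P4: Hospital <- Adherence -> Dosage -> Biomarker
  P5: Hospital <- Adherence -> Dosage -> Severity <- Biomarker
  P6: Hospital <- Adherence -> Dosage -> PriorTherapy <- Treatment -> Severity <- Biomarker
The empty set is not sufficient: P1 (Hospital <- Adherence <- Comorbidity -> Dosage -> Biomarker) has no collider blocking it and no conditioned non-collider, so it is open.
Try {Adherence}:
  P1: blocked at chain node Adherence ∈ conditioning set.
  P2: blocked at chain node Adherence ∈ conditioning set.
  P3: blocked at chain node Adherence ∈ conditioning set.
  P4: blocked at fork node Adherence ∈ conditioning set.
  P5: blocked at fork node Adherence ∈ conditioning set.
  P6: blocked at fork node Adherence ∈ conditioning set.
{Adherence} contains no descendant of Hospital and blocks every backdoor path.
No other singleton works — e.g. {Treatment} leaves P1 open — so {Adherence} is the unique smallest valid adjustment set.

{Adherence}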